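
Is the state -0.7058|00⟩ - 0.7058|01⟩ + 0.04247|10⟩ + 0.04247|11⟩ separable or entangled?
Separable

Writing the state as a|00⟩ + b|01⟩ + c|10⟩ + d|11⟩, it is a product state iff ad − bc = 0.
Here (a, b, c, d) = (-0.7058, -0.7058, 0.04247, 0.04247): ad − bc = (-0.7058)(0.04247) − (-0.7058)(0.04247) = 0, so the state is separable.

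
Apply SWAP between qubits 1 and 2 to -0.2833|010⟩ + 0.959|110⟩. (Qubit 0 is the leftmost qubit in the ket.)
-0.2833|001⟩ + 0.959|101⟩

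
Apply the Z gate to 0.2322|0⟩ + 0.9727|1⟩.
0.2322|0⟩ - 0.9727|1⟩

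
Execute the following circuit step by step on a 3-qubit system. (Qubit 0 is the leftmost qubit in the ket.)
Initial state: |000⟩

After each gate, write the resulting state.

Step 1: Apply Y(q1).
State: i|010⟩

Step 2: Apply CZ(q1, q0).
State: i|010⟩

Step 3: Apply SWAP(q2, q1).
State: i|001⟩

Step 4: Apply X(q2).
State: i|000⟩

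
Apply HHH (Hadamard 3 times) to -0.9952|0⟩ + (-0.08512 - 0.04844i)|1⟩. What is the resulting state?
(-0.7639 - 0.03425i)|0⟩ + (-0.6435 + 0.03425i)|1⟩

H² = I, so H^3 = H: a single Hadamard. With (a, b) = (-0.9952, (-0.08512 - 0.04844i)), H gives ((a + b)/√2, (a − b)/√2) = ((-0.7639 - 0.03425i), (-0.6435 + 0.03425i)).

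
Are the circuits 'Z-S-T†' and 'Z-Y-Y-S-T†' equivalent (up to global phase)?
Yes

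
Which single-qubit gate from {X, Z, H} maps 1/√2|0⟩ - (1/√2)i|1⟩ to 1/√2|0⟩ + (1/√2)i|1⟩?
Z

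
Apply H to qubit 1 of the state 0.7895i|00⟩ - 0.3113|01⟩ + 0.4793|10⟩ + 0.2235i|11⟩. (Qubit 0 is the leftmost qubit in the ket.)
(-0.2201 + 0.5583i)|00⟩ + (0.2201 + 0.5583i)|01⟩ + (0.3389 + 0.158i)|10⟩ + (0.3389 - 0.158i)|11⟩

H on qubit 1 mixes each pair of kets that differ only in qubit 1: amplitudes (a, b) of (|…0…⟩, |…1…⟩) become ((a + b)/√2, (a − b)/√2). Kets absent from the input have amplitude 0.
(|00⟩, |01⟩): (a, b) = (0.7895i, -0.3113) → ((-0.2201 + 0.5583i), (0.2201 + 0.5583i))
(|10⟩, |11⟩): (a, b) = (0.4793, 0.2235i) → ((0.3389 + 0.158i), (0.3389 - 0.158i))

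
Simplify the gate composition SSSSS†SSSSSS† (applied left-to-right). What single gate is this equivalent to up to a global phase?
S†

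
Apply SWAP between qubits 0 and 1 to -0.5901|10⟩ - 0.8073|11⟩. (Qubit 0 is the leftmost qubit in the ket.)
-0.5901|01⟩ - 0.8073|11⟩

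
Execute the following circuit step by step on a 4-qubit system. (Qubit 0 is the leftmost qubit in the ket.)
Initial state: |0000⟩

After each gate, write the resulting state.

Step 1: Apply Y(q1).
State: i|0100⟩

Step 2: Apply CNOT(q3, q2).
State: i|0100⟩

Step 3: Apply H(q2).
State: (1/√2)i|0100⟩ + (1/√2)i|0110⟩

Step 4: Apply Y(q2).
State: 1/√2|0100⟩ - 1/√2|0110⟩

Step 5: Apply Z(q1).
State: -1/√2|0100⟩ + 1/√2|0110⟩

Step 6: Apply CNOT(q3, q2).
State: -1/√2|0100⟩ + 1/√2|0110⟩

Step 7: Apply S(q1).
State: -(1/√2)i|0100⟩ + (1/√2)i|0110⟩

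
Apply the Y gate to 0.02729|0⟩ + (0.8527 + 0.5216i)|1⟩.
(0.5216 - 0.8527i)|0⟩ + 0.02729i|1⟩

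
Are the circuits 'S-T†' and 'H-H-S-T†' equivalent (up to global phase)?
Yes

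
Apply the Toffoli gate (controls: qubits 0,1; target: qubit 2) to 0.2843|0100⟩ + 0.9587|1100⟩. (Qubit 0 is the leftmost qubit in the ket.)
0.2843|0100⟩ + 0.9587|1110⟩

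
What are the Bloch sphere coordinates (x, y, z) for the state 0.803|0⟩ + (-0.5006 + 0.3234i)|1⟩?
(-0.804, 0.5194, 0.2896)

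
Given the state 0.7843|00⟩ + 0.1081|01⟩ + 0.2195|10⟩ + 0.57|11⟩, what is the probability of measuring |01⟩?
0.01169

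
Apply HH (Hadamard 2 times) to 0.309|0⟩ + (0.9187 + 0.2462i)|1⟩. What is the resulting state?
0.309|0⟩ + (0.9187 + 0.2462i)|1⟩

H² = I, so an even number of Hadamards cancels: H^2 = I and the state is unchanged.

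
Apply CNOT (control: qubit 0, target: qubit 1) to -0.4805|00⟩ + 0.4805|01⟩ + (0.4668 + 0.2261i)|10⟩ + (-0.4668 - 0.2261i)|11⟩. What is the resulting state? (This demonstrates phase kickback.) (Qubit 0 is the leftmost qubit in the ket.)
-0.4805|00⟩ + 0.4805|01⟩ + (-0.4668 - 0.2261i)|10⟩ + (0.4668 + 0.2261i)|11⟩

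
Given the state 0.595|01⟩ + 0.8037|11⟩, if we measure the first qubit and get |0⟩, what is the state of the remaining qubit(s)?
|1⟩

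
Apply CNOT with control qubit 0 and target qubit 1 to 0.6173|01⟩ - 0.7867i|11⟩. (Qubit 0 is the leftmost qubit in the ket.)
0.6173|01⟩ - 0.7867i|10⟩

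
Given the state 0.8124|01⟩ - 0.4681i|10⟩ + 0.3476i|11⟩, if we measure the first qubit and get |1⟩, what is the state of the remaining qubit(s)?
-0.8029i|0⟩ + 0.5962i|1⟩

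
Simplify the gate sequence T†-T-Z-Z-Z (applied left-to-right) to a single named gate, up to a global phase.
Z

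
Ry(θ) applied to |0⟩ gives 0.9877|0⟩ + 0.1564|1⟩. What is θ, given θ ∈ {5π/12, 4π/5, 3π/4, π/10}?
π/10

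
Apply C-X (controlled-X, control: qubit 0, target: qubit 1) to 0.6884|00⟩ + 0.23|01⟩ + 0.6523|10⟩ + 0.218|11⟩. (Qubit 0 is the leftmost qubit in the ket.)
0.6884|00⟩ + 0.23|01⟩ + 0.218|10⟩ + 0.6523|11⟩

C-X leaves the control-|0⟩ kets |00⟩, |01⟩ unchanged and applies X to qubit 1 on the control-|1⟩ pair (|10⟩, |11⟩).
X = [[0, 1], [1, 0]].
With a = amp(|10⟩) = 0.6523 and b = amp(|11⟩) = 0.218:
new amp(|10⟩) = (1)·b = 0.218
new amp(|11⟩) = (1)·a = 0.6523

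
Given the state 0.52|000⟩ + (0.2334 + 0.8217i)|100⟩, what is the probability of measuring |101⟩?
0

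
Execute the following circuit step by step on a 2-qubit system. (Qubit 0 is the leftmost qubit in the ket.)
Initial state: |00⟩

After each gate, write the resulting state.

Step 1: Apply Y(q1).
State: i|01⟩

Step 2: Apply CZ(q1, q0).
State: i|01⟩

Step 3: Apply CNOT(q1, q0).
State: i|11⟩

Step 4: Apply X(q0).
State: i|01⟩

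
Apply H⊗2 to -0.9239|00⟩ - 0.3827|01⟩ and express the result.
-0.6533|00⟩ - 0.2706|01⟩ - 0.6533|10⟩ - 0.2706|11⟩

H⊗2 gives amp(|y⟩) = (1/2) Σ_x (−1)^(x·y) amp(|x⟩), where x·y is the number of positions in which both x and y have a 1.
|00⟩: (-0.9239 - 0.3827)/2 = -0.6533
|01⟩: (-0.9239 + 0.3827)/2 = -0.2706
|10⟩: (-0.9239 - 0.3827)/2 = -0.6533
|11⟩: (-0.9239 + 0.3827)/2 = -0.2706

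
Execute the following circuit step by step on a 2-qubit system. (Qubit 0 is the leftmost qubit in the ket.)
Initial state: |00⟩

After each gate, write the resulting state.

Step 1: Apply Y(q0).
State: i|10⟩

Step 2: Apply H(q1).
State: (1/√2)i|10⟩ + (1/√2)i|11⟩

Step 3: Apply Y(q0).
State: 1/√2|00⟩ + 1/√2|01⟩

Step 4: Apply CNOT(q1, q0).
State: 1/√2|00⟩ + 1/√2|11⟩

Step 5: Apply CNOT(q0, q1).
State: 1/√2|00⟩ + 1/√2|10⟩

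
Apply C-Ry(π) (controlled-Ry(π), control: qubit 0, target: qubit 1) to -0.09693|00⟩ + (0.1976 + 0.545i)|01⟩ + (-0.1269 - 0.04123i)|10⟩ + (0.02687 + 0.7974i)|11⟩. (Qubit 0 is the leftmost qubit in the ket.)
-0.09693|00⟩ + (0.1976 + 0.545i)|01⟩ + (-0.02687 - 0.7974i)|10⟩ + (-0.1269 - 0.04123i)|11⟩

C-Ry(π) leaves the control-|0⟩ kets |00⟩, |01⟩ unchanged and applies Ry(π) to qubit 1 on the control-|1⟩ pair (|10⟩, |11⟩).
Ry(π) = [[cos(θ/2), −sin(θ/2)], [sin(θ/2), cos(θ/2)]]; θ = π, cos(θ/2) ≈ 0, sin(θ/2) ≈ 1.
With a = amp(|10⟩) = (-0.1269 - 0.04123i) and b = amp(|11⟩) = (0.02687 + 0.7974i):
new amp(|10⟩) = (-1)·b = (-0.02687 - 0.7974i)
new amp(|11⟩) = (1)·a = (-0.1269 - 0.04123i)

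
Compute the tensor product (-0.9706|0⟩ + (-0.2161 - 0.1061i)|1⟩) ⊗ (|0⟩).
-0.9706|00⟩ + (-0.2161 - 0.1061i)|10⟩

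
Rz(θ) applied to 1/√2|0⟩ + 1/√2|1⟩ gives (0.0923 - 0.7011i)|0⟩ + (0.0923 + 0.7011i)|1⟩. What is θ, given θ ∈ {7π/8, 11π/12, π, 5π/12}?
11π/12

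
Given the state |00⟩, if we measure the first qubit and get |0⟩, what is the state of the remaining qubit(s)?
|0⟩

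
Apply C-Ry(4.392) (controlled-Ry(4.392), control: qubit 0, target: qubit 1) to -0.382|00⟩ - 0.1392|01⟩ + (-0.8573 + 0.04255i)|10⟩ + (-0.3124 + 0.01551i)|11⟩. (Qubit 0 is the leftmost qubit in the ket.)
-0.382|00⟩ - 0.1392|01⟩ + (0.7551 - 0.03748i)|10⟩ + (-0.5123 + 0.02542i)|11⟩

C-Ry(4.392) leaves the control-|0⟩ kets |00⟩, |01⟩ unchanged and applies Ry(4.392) to qubit 1 on the control-|1⟩ pair (|10⟩, |11⟩).
Ry(4.392) = [[cos(θ/2), −sin(θ/2)], [sin(θ/2), cos(θ/2)]]; θ = 4.392, cos(θ/2) ≈ -0.585262, sin(θ/2) ≈ 0.810844.
With a = amp(|10⟩) = (-0.8573 + 0.04255i) and b = amp(|11⟩) = (-0.3124 + 0.01551i):
new amp(|10⟩) = (-0.585262)·a + (-0.810844)·b = (0.7551 - 0.03748i)
new amp(|11⟩) = (0.810844)·a + (-0.585262)·b = (-0.5123 + 0.02542i)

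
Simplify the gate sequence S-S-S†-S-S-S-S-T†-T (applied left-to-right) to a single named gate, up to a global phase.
S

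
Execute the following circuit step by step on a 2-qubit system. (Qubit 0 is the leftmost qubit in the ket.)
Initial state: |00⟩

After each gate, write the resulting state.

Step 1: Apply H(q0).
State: 1/√2|00⟩ + 1/√2|10⟩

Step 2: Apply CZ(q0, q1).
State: 1/√2|00⟩ + 1/√2|10⟩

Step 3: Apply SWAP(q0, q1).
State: 1/√2|00⟩ + 1/√2|01⟩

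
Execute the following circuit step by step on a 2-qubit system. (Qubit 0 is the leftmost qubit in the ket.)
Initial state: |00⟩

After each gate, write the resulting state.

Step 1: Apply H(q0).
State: 1/√2|00⟩ + 1/√2|10⟩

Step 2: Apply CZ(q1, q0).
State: 1/√2|00⟩ + 1/√2|10⟩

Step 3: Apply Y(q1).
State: (1/√2)i|01⟩ + (1/√2)i|11⟩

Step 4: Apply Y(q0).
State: 1/√2|01⟩ - 1/√2|11⟩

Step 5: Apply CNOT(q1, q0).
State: -1/√2|01⟩ + 1/√2|11⟩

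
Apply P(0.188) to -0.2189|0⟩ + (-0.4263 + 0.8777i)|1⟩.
-0.2189|0⟩ + (-0.5828 + 0.7826i)|1⟩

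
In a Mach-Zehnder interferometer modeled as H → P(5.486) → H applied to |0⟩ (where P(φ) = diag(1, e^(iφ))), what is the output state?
(0.8494 - 0.3577i)|0⟩ + (0.1506 + 0.3577i)|1⟩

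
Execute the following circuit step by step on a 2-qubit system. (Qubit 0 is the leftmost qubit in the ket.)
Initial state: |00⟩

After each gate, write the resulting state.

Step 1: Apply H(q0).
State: 1/√2|00⟩ + 1/√2|10⟩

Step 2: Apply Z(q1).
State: 1/√2|00⟩ + 1/√2|10⟩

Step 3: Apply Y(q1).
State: (1/√2)i|01⟩ + (1/√2)i|11⟩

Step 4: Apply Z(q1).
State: -(1/√2)i|01⟩ - (1/√2)i|11⟩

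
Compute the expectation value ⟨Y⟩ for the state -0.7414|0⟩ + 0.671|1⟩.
0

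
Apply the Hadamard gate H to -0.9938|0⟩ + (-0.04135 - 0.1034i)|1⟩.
(-0.732 - 0.07311i)|0⟩ + (-0.6735 + 0.07311i)|1⟩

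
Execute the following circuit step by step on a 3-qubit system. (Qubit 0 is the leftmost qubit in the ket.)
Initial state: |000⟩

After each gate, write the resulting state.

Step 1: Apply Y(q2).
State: i|001⟩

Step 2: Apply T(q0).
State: i|001⟩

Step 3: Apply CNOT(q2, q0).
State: i|101⟩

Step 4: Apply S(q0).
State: -|101⟩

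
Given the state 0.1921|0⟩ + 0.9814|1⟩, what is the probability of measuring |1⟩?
0.9631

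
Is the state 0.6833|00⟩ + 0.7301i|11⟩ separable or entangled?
Entangled

Writing the state as a|00⟩ + b|01⟩ + c|10⟩ + d|11⟩, it is a product state iff ad − bc = 0.
Here (a, b, c, d) = (0.6833, 0, 0, 0.7301i): ad − bc = (0.6833)(0.7301i) − (0)(0) = 0.4989i ≠ 0, so the state is entangled.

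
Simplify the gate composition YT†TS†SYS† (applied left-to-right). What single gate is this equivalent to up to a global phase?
S†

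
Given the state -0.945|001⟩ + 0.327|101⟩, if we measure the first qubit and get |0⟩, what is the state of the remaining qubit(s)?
-|01⟩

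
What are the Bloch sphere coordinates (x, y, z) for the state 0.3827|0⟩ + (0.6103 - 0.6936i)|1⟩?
(0.4671, -0.5309, -0.7071)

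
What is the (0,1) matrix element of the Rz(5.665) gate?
0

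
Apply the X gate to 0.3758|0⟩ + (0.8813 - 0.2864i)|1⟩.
(0.8813 - 0.2864i)|0⟩ + 0.3758|1⟩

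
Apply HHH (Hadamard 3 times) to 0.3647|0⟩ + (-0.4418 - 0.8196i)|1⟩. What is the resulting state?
(-0.05452 - 0.5795i)|0⟩ + (0.5703 + 0.5795i)|1⟩

H² = I, so H^3 = H: a single Hadamard. With (a, b) = (0.3647, (-0.4418 - 0.8196i)), H gives ((a + b)/√2, (a − b)/√2) = ((-0.05452 - 0.5795i), (0.5703 + 0.5795i)).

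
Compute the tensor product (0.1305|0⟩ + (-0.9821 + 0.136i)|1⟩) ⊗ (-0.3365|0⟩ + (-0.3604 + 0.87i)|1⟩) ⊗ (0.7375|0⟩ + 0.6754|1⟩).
-0.03239|000⟩ - 0.02966|001⟩ + (-0.03469 + 0.08373i)|010⟩ + (-0.03177 + 0.07668i)|011⟩ + (0.2437 - 0.03375i)|100⟩ + (0.2232 - 0.03091i)|101⟩ + (0.1738 - 0.6663i)|110⟩ + (0.1591 - 0.6102i)|111⟩

amp(|b₁b₂…⟩) = product of the factor amplitudes for bits b₁, b₂, …; only kets whose every factor amplitude is nonzero survive.
|000⟩: (0.1305)(-0.3365)(0.7375) = -0.03239
|001⟩: (0.1305)(-0.3365)(0.6754) = -0.02966
|010⟩: (0.1305)(-0.3604 + 0.87i)(0.7375) = (-0.03469 + 0.08373i)
|011⟩: (0.1305)(-0.3604 + 0.87i)(0.6754) = (-0.03177 + 0.07668i)
|100⟩: (-0.9821 + 0.136i)(-0.3365)(0.7375) = (0.2437 - 0.03375i)
|101⟩: (-0.9821 + 0.136i)(-0.3365)(0.6754) = (0.2232 - 0.03091i)
|110⟩: (-0.9821 + 0.136i)(-0.3604 + 0.87i)(0.7375) = (0.1738 - 0.6663i)
|111⟩: (-0.9821 + 0.136i)(-0.3604 + 0.87i)(0.6754) = (0.1591 - 0.6102i)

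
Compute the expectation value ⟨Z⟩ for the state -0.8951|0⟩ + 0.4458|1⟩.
0.6025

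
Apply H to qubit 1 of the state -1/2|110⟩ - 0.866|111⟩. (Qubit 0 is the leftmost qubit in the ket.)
-1/√8|100⟩ - 0.6124|101⟩ + 1/√8|110⟩ + 0.6124|111⟩

H on qubit 1 mixes each pair of kets that differ only in qubit 1: amplitudes (a, b) of (|…0…⟩, |…1…⟩) become ((a + b)/√2, (a − b)/√2). Kets absent from the input have amplitude 0.
(|100⟩, |110⟩): (a, b) = (0, -1/2) → (-1/√8, 1/√8)
(|101⟩, |111⟩): (a, b) = (0, -0.866) → (-0.6124, 0.6124)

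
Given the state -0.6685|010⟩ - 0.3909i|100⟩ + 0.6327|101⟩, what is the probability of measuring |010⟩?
0.4469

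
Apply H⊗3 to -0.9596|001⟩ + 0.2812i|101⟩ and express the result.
(-0.3393 + 0.09942i)|000⟩ + (0.3393 - 0.09942i)|001⟩ + (-0.3393 + 0.09942i)|010⟩ + (0.3393 - 0.09942i)|011⟩ + (-0.3393 - 0.09942i)|100⟩ + (0.3393 + 0.09942i)|101⟩ + (-0.3393 - 0.09942i)|110⟩ + (0.3393 + 0.09942i)|111⟩

H⊗3 gives amp(|y⟩) = (1/2√2) Σ_x (−1)^(x·y) amp(|x⟩), where x·y is the number of positions in which both x and y have a 1.
|000⟩: (-0.9596 + 0.2812i)/(2√2) = (-0.3393 + 0.09942i)
|001⟩: (0.9596 - 0.2812i)/(2√2) = (0.3393 - 0.09942i)
|010⟩: (-0.9596 + 0.2812i)/(2√2) = (-0.3393 + 0.09942i)
|011⟩: (0.9596 - 0.2812i)/(2√2) = (0.3393 - 0.09942i)
|100⟩: (-0.9596 - 0.2812i)/(2√2) = (-0.3393 - 0.09942i)
|101⟩: (0.9596 + 0.2812i)/(2√2) = (0.3393 + 0.09942i)
|110⟩: (-0.9596 - 0.2812i)/(2√2) = (-0.3393 - 0.09942i)
|111⟩: (0.9596 + 0.2812i)/(2√2) = (0.3393 + 0.09942i)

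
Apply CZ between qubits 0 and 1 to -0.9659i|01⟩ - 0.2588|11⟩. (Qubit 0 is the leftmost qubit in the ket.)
-0.9659i|01⟩ + 0.2588|11⟩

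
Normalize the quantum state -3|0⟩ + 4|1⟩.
-0.6|0⟩ + 0.8|1⟩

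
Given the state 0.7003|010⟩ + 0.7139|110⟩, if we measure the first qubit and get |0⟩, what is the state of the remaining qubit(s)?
|10⟩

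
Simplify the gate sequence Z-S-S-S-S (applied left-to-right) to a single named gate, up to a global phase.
Z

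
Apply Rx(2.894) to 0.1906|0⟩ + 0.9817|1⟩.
(0.02354 - 0.9742i)|0⟩ + (0.1212 - 0.1891i)|1⟩

Rx(2.894) = [[cos(θ/2), −i·sin(θ/2)], [−i·sin(θ/2), cos(θ/2)]]; θ = 2.894, cos(θ/2) ≈ 0.12348, sin(θ/2) ≈ 0.992347.
With a = amp(|0⟩) = 0.1906 and b = amp(|1⟩) = 0.9817:
new amp(|0⟩) = (0.12348)·a + (-0.992347i)·b = (0.02354 - 0.9742i)
new amp(|1⟩) = (-0.992347i)·a + (0.12348)·b = (0.1212 - 0.1891i)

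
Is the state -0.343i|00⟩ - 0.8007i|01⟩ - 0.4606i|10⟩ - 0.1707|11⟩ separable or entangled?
Entangled

Writing the state as a|00⟩ + b|01⟩ + c|10⟩ + d|11⟩, it is a product state iff ad − bc = 0.
Here (a, b, c, d) = (-0.343i, -0.8007i, -0.4606i, -0.1707): ad − bc = (-0.343i)(-0.1707) − (-0.8007i)(-0.4606i) = (0.3688 + 0.05855i) ≠ 0, so the state is entangled.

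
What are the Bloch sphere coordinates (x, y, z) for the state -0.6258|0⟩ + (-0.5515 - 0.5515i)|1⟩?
(0.6903, 0.6903, -0.2167)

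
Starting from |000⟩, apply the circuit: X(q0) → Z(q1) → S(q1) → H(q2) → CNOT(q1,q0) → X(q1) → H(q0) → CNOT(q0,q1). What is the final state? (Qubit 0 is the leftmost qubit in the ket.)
1/2|010⟩ + 1/2|011⟩ - 1/2|100⟩ - 1/2|101⟩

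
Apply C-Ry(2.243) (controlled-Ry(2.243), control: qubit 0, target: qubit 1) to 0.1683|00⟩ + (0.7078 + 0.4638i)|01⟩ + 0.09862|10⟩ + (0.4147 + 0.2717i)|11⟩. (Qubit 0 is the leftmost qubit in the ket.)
0.1683|00⟩ + (0.7078 + 0.4638i)|01⟩ + (-0.3307 - 0.2447i)|10⟩ + (0.2689 + 0.118i)|11⟩

C-Ry(2.243) leaves the control-|0⟩ kets |00⟩, |01⟩ unchanged and applies Ry(2.243) to qubit 1 on the control-|1⟩ pair (|10⟩, |11⟩).
Ry(2.243) = [[cos(θ/2), −sin(θ/2)], [sin(θ/2), cos(θ/2)]]; θ = 2.243, cos(θ/2) ≈ 0.434332, sin(θ/2) ≈ 0.900753.
With a = amp(|10⟩) = 0.09862 and b = amp(|11⟩) = (0.4147 + 0.2717i):
new amp(|10⟩) = (0.434332)·a + (-0.900753)·b = (-0.3307 - 0.2447i)
new amp(|11⟩) = (0.900753)·a + (0.434332)·b = (0.2689 + 0.118i)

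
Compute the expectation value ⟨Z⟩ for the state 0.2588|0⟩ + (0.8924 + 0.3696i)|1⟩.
-0.866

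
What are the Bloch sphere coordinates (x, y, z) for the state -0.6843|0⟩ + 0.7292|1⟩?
(-0.998, 0, -0.06347)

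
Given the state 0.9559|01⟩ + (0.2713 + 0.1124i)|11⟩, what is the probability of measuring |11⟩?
0.08624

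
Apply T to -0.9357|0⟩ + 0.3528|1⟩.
-0.9357|0⟩ + (0.2495 + 0.2495i)|1⟩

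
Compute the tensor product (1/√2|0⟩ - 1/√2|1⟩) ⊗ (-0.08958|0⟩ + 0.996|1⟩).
-0.06334|00⟩ + 0.7043|01⟩ + 0.06334|10⟩ - 0.7043|11⟩

amp(|b₁b₂…⟩) = product of the factor amplitudes for bits b₁, b₂, …; only kets whose every factor amplitude is nonzero survive.
|00⟩: (1/√2)(-0.08958) = -0.06334
|01⟩: (1/√2)(0.996) = 0.7043
|10⟩: (-1/√2)(-0.08958) = 0.06334
|11⟩: (-1/√2)(0.996) = -0.7043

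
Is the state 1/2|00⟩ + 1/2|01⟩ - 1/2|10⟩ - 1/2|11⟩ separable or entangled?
Separable

Writing the state as a|00⟩ + b|01⟩ + c|10⟩ + d|11⟩, it is a product state iff ad − bc = 0.
Here (a, b, c, d) = (1/2, 1/2, -1/2, -1/2): ad − bc = (1/2)(-1/2) − (1/2)(-1/2) = 0, so the state is separable.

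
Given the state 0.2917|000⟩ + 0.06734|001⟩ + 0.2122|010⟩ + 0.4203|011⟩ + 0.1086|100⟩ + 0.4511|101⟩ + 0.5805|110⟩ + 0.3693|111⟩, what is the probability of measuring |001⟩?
0.004535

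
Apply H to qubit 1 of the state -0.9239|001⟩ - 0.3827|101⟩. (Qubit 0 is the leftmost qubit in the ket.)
-0.6533|001⟩ - 0.6533|011⟩ - 0.2706|101⟩ - 0.2706|111⟩

H on qubit 1 mixes each pair of kets that differ only in qubit 1: amplitudes (a, b) of (|…0…⟩, |…1…⟩) become ((a + b)/√2, (a − b)/√2). Kets absent from the input have amplitude 0.
(|001⟩, |011⟩): (a, b) = (-0.9239, 0) → (-0.6533, -0.6533)
(|101⟩, |111⟩): (a, b) = (-0.3827, 0) → (-0.2706, -0.2706)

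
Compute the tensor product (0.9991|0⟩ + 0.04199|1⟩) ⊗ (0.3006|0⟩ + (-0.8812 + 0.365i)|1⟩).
0.3003|00⟩ + (-0.8804 + 0.3647i)|01⟩ + 0.01262|10⟩ + (-0.037 + 0.01533i)|11⟩

amp(|b₁b₂…⟩) = product of the factor amplitudes for bits b₁, b₂, …; only kets whose every factor amplitude is nonzero survive.
|00⟩: (0.9991)(0.3006) = 0.3003
|01⟩: (0.9991)(-0.8812 + 0.365i) = (-0.8804 + 0.3647i)
|10⟩: (0.04199)(0.3006) = 0.01262
|11⟩: (0.04199)(-0.8812 + 0.365i) = (-0.037 + 0.01533i)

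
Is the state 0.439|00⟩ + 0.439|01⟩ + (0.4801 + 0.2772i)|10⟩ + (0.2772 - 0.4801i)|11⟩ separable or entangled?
Entangled

Writing the state as a|00⟩ + b|01⟩ + c|10⟩ + d|11⟩, it is a product state iff ad − bc = 0.
Here (a, b, c, d) = (0.439, 0.439, (0.4801 + 0.2772i), (0.2772 - 0.4801i)): ad − bc = (0.439)(0.2772 - 0.4801i) − (0.439)(0.4801 + 0.2772i) = (-0.08907 - 0.3325i) ≠ 0, so the state is entangled.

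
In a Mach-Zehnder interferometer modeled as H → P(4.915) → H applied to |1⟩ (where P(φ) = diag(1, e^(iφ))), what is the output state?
(0.3994 + 0.4898i)|0⟩ + (0.6006 - 0.4898i)|1⟩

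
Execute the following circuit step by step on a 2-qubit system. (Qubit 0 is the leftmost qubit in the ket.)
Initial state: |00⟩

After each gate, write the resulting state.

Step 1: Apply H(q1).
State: 1/√2|00⟩ + 1/√2|01⟩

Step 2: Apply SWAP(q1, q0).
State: 1/√2|00⟩ + 1/√2|10⟩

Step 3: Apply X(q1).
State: 1/√2|01⟩ + 1/√2|11⟩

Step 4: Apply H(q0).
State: |01⟩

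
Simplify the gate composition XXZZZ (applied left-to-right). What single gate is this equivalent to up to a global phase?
Z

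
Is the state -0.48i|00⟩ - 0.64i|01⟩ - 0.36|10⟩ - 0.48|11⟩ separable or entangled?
Separable

Writing the state as a|00⟩ + b|01⟩ + c|10⟩ + d|11⟩, it is a product state iff ad − bc = 0.
Here (a, b, c, d) = (-0.48i, -0.64i, -0.36, -0.48): ad − bc = (-0.48i)(-0.48) − (-0.64i)(-0.36) = 0, so the state is separable.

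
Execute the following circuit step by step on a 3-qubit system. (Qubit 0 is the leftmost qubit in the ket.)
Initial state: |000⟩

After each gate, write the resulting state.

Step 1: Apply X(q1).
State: |010⟩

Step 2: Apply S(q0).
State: |010⟩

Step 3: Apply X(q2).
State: |011⟩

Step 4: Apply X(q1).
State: |001⟩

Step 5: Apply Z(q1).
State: |001⟩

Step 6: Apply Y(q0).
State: i|101⟩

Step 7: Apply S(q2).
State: -|101⟩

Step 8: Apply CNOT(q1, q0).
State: -|101⟩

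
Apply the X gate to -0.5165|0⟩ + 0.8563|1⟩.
0.8563|0⟩ - 0.5165|1⟩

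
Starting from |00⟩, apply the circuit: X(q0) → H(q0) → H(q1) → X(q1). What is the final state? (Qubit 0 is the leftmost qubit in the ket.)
1/2|00⟩ + 1/2|01⟩ - 1/2|10⟩ - 1/2|11⟩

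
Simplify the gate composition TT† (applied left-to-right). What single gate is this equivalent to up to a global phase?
I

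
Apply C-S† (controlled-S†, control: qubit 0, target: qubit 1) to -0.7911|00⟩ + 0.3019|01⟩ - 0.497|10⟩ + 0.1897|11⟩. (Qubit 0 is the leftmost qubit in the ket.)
-0.7911|00⟩ + 0.3019|01⟩ - 0.497|10⟩ - 0.1897i|11⟩

C-S† leaves the control-|0⟩ kets |00⟩, |01⟩ unchanged and applies S† to qubit 1 on the control-|1⟩ pair (|10⟩, |11⟩).
S† = [[1, 0], [0, -i]].
With a = amp(|10⟩) = -0.497 and b = amp(|11⟩) = 0.1897:
new amp(|10⟩) = (1)·a = -0.497
new amp(|11⟩) = (-i)·b = -0.1897i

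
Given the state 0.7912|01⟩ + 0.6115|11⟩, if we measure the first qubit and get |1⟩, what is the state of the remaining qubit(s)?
|1⟩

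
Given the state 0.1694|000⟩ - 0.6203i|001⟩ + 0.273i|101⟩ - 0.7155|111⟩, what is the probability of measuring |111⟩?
0.5119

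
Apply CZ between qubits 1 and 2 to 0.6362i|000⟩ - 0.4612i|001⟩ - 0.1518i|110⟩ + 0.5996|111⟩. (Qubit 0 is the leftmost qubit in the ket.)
0.6362i|000⟩ - 0.4612i|001⟩ - 0.1518i|110⟩ - 0.5996|111⟩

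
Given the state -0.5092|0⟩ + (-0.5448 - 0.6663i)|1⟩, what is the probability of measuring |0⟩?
0.2593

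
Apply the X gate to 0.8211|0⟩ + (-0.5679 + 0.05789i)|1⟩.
(-0.5679 + 0.05789i)|0⟩ + 0.8211|1⟩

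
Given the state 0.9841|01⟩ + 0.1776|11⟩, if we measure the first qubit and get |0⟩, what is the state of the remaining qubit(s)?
|1⟩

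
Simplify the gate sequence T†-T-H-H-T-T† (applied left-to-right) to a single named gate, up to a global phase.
I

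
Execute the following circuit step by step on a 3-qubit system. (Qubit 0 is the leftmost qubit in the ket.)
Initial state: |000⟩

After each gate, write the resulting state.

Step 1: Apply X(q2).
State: |001⟩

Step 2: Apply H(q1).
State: 1/√2|001⟩ + 1/√2|011⟩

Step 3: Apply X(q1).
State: 1/√2|001⟩ + 1/√2|011⟩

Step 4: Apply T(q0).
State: 1/√2|001⟩ + 1/√2|011⟩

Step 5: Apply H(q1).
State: |001⟩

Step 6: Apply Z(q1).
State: |001⟩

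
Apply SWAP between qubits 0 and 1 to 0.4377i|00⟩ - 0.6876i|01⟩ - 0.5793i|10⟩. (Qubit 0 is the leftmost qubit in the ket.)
0.4377i|00⟩ - 0.5793i|01⟩ - 0.6876i|10⟩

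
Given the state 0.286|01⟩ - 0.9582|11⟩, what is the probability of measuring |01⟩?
0.0818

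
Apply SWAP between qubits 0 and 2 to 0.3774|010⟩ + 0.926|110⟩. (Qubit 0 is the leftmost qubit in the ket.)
0.3774|010⟩ + 0.926|011⟩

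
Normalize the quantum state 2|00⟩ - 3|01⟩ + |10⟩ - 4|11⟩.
0.3651|00⟩ - 0.5477|01⟩ + 0.1826|10⟩ - 0.7303|11⟩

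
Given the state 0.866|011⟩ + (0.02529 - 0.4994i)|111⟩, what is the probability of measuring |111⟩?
0.25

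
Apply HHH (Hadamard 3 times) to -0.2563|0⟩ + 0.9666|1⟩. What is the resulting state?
0.5023|0⟩ - 0.8647|1⟩

H² = I, so H^3 = H: a single Hadamard. With (a, b) = (-0.2563, 0.9666), H gives ((a + b)/√2, (a − b)/√2) = (0.5023, -0.8647).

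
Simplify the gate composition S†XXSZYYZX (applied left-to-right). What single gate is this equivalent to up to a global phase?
X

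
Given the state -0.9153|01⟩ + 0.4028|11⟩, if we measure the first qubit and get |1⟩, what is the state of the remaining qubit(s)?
|1⟩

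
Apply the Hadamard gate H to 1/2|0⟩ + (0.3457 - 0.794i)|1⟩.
(0.598 - 0.5614i)|0⟩ + (0.1091 + 0.5614i)|1⟩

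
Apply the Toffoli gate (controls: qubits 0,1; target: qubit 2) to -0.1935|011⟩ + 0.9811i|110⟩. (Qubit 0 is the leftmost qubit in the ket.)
-0.1935|011⟩ + 0.9811i|111⟩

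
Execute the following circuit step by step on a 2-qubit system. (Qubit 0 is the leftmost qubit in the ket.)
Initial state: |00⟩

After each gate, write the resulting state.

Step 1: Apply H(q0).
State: 1/√2|00⟩ + 1/√2|10⟩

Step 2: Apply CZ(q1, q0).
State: 1/√2|00⟩ + 1/√2|10⟩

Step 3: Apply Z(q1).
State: 1/√2|00⟩ + 1/√2|10⟩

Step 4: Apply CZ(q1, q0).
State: 1/√2|00⟩ + 1/√2|10⟩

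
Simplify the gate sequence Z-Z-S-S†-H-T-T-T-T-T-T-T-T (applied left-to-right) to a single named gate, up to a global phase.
H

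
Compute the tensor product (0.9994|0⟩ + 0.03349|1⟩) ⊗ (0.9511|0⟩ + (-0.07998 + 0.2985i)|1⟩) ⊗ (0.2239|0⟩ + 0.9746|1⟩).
0.2128|000⟩ + 0.9264|001⟩ + (-0.0179 + 0.06679i)|010⟩ + (-0.0779 + 0.2907i)|011⟩ + 0.007132|100⟩ + 0.03104|101⟩ + (-0.0005997 + 0.002238i)|110⟩ + (-0.00261 + 0.009743i)|111⟩

amp(|b₁b₂…⟩) = product of the factor amplitudes for bits b₁, b₂, …; only kets whose every factor amplitude is nonzero survive.
|000⟩: (0.9994)(0.9511)(0.2239) = 0.2128
|001⟩: (0.9994)(0.9511)(0.9746) = 0.9264
|010⟩: (0.9994)(-0.07998 + 0.2985i)(0.2239) = (-0.0179 + 0.06679i)
|011⟩: (0.9994)(-0.07998 + 0.2985i)(0.9746) = (-0.0779 + 0.2907i)
|100⟩: (0.03349)(0.9511)(0.2239) = 0.007132
|101⟩: (0.03349)(0.9511)(0.9746) = 0.03104
|110⟩: (0.03349)(-0.07998 + 0.2985i)(0.2239) = (-0.0005997 + 0.002238i)
|111⟩: (0.03349)(-0.07998 + 0.2985i)(0.9746) = (-0.00261 + 0.009743i)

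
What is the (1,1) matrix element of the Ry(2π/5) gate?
0.809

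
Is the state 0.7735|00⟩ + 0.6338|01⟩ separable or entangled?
Separable

Writing the state as a|00⟩ + b|01⟩ + c|10⟩ + d|11⟩, it is a product state iff ad − bc = 0.
Here (a, b, c, d) = (0.7735, 0.6338, 0, 0): ad − bc = (0.7735)(0) − (0.6338)(0) = 0, so the state is separable.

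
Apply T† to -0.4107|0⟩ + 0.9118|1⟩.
-0.4107|0⟩ + (0.6447 - 0.6447i)|1⟩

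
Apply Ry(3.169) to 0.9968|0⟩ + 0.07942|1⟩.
-0.09307|0⟩ + 0.9956|1⟩

Ry(3.169) = [[cos(θ/2), −sin(θ/2)], [sin(θ/2), cos(θ/2)]]; θ = 3.169, cos(θ/2) ≈ -0.0137032, sin(θ/2) ≈ 0.999906.
With a = amp(|0⟩) = 0.9968 and b = amp(|1⟩) = 0.07942:
new amp(|0⟩) = (-0.0137032)·a + (-0.999906)·b = -0.09307
new amp(|1⟩) = (0.999906)·a + (-0.0137032)·b = 0.9956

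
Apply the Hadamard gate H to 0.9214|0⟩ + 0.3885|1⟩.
0.9262|0⟩ + 0.3768|1⟩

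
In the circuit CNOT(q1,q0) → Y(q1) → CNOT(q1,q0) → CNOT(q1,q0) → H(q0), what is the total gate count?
5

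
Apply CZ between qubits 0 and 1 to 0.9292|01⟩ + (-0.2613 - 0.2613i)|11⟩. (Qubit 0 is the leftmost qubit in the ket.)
0.9292|01⟩ + (0.2613 + 0.2613i)|11⟩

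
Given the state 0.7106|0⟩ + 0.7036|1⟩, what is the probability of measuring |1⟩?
0.4951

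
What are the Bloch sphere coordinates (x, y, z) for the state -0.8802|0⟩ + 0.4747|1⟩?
(-0.8357, 0, 0.5494)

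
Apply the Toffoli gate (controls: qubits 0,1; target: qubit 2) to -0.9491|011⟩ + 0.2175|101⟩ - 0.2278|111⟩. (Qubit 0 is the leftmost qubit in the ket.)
-0.9491|011⟩ + 0.2175|101⟩ - 0.2278|110⟩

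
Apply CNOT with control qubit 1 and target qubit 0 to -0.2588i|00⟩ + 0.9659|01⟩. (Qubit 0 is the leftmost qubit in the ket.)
-0.2588i|00⟩ + 0.9659|11⟩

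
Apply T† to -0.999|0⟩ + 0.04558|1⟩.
-0.999|0⟩ + (0.03223 - 0.03223i)|1⟩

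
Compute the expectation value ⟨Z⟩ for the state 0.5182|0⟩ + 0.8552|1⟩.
-0.4628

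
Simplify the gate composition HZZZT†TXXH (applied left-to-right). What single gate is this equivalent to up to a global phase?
X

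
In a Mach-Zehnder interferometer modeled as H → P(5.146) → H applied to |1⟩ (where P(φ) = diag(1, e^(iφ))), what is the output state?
(0.2899 + 0.4537i)|0⟩ + (0.7101 - 0.4537i)|1⟩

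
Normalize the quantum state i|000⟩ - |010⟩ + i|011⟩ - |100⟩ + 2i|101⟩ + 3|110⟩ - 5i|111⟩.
0.1543i|000⟩ - 0.1543|010⟩ + 0.1543i|011⟩ - 0.1543|100⟩ + 0.3086i|101⟩ + 0.4629|110⟩ - 0.7715i|111⟩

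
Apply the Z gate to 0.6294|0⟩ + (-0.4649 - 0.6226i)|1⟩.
0.6294|0⟩ + (0.4649 + 0.6226i)|1⟩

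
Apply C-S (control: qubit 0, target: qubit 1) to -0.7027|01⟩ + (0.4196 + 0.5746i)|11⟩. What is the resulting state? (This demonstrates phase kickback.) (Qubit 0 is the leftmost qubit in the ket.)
-0.7027|01⟩ + (-0.5746 + 0.4196i)|11⟩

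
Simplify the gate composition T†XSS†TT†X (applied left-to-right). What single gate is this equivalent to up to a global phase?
T†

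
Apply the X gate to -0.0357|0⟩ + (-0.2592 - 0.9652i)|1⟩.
(-0.2592 - 0.9652i)|0⟩ - 0.0357|1⟩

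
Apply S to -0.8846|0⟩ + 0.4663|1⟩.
-0.8846|0⟩ + 0.4663i|1⟩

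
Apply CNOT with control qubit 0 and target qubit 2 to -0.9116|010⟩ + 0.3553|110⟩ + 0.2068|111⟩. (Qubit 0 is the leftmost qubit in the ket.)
-0.9116|010⟩ + 0.2068|110⟩ + 0.3553|111⟩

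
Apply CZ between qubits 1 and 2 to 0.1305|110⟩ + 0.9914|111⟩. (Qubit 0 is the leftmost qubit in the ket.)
0.1305|110⟩ - 0.9914|111⟩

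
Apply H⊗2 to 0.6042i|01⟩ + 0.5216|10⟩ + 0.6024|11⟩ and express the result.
(0.562 + 0.3021i)|00⟩ + (-0.0404 - 0.3021i)|01⟩ + (-0.562 + 0.3021i)|10⟩ + (0.0404 - 0.3021i)|11⟩

H⊗2 gives amp(|y⟩) = (1/2) Σ_x (−1)^(x·y) amp(|x⟩), where x·y is the number of positions in which both x and y have a 1.
|00⟩: (0.6042i + 0.5216 + 0.6024)/2 = (0.562 + 0.3021i)
|01⟩: (-0.6042i + 0.5216 - 0.6024)/2 = (-0.0404 - 0.3021i)
|10⟩: (0.6042i - 0.5216 - 0.6024)/2 = (-0.562 + 0.3021i)
|11⟩: (-0.6042i - 0.5216 + 0.6024)/2 = (0.0404 - 0.3021i)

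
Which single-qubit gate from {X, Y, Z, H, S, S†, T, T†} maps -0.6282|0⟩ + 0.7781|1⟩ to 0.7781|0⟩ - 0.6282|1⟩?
X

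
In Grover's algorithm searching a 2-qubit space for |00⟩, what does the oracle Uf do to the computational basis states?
Uf|x⟩ = -|x⟩ if x = 00, else |x⟩ (phase flip on target)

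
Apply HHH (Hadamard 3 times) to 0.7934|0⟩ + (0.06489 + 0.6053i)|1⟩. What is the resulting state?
(0.6069 + 0.428i)|0⟩ + (0.5151 - 0.428i)|1⟩

H² = I, so H^3 = H: a single Hadamard. With (a, b) = (0.7934, (0.06489 + 0.6053i)), H gives ((a + b)/√2, (a − b)/√2) = ((0.6069 + 0.428i), (0.5151 - 0.428i)).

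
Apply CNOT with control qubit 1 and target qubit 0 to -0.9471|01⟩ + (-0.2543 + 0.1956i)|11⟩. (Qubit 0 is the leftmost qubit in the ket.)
(-0.2543 + 0.1956i)|01⟩ - 0.9471|11⟩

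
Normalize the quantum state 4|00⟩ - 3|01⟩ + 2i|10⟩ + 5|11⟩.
0.5443|00⟩ - 1/√6|01⟩ + 0.2722i|10⟩ + 0.6804|11⟩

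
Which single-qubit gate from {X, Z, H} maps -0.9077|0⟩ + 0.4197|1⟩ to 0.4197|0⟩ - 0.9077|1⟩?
X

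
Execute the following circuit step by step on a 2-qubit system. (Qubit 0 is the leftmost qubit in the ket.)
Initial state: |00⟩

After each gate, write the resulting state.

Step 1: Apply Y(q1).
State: i|01⟩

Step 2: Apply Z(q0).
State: i|01⟩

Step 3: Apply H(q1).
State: (1/√2)i|00⟩ - (1/√2)i|01⟩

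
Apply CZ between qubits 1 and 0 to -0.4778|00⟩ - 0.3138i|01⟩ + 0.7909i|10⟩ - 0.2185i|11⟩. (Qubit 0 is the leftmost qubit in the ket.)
-0.4778|00⟩ - 0.3138i|01⟩ + 0.7909i|10⟩ + 0.2185i|11⟩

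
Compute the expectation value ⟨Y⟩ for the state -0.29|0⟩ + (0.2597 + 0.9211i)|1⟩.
-0.5342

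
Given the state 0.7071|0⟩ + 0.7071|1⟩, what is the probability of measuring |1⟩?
0.5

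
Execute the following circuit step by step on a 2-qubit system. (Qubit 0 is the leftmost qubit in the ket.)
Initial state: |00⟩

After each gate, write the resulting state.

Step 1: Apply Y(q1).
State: i|01⟩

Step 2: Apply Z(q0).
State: i|01⟩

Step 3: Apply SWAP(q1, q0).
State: i|10⟩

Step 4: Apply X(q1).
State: i|11⟩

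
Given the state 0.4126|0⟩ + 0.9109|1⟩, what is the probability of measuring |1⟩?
0.8297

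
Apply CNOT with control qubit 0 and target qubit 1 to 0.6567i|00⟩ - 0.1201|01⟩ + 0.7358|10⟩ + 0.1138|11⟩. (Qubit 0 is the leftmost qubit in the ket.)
0.6567i|00⟩ - 0.1201|01⟩ + 0.1138|10⟩ + 0.7358|11⟩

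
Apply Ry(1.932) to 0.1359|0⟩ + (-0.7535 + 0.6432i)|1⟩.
(0.6971 - 0.5291i)|0⟩ + (-0.3166 + 0.3657i)|1⟩

Ry(1.932) = [[cos(θ/2), −sin(θ/2)], [sin(θ/2), cos(θ/2)]]; θ = 1.932, cos(θ/2) ≈ 0.568595, sin(θ/2) ≈ 0.822618.
With a = amp(|0⟩) = 0.1359 and b = amp(|1⟩) = (-0.7535 + 0.6432i):
new amp(|0⟩) = (0.568595)·a + (-0.822618)·b = (0.6971 - 0.5291i)
new amp(|1⟩) = (0.822618)·a + (0.568595)·b = (-0.3166 + 0.3657i)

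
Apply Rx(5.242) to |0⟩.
-0.8675|0⟩ - 0.4974i|1⟩

Rx(5.242) = [[cos(θ/2), −i·sin(θ/2)], [−i·sin(θ/2), cos(θ/2)]]; θ = 5.242, cos(θ/2) ≈ -0.867525, sin(θ/2) ≈ 0.497394.
With a = amp(|0⟩) = 1 and b = amp(|1⟩) = 0:
new amp(|0⟩) = (-0.867525)·a + (-0.497394i)·b = -0.8675
new amp(|1⟩) = (-0.497394i)·a + (-0.867525)·b = -0.4974i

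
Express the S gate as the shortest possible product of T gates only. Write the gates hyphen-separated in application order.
T-T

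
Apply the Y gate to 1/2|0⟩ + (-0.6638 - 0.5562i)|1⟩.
(-0.5562 + 0.6638i)|0⟩ + (1/2)i|1⟩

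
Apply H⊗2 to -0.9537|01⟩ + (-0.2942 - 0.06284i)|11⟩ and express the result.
(-0.624 - 0.03142i)|00⟩ + (0.624 + 0.03142i)|01⟩ + (-0.3298 + 0.03142i)|10⟩ + (0.3298 - 0.03142i)|11⟩

H⊗2 gives amp(|y⟩) = (1/2) Σ_x (−1)^(x·y) amp(|x⟩), where x·y is the number of positions in which both x and y have a 1.
|00⟩: (-0.9537 + (-0.2942 - 0.06284i))/2 = (-0.624 - 0.03142i)
|01⟩: (0.9537 - (-0.2942 - 0.06284i))/2 = (0.624 + 0.03142i)
|10⟩: (-0.9537 - (-0.2942 - 0.06284i))/2 = (-0.3298 + 0.03142i)
|11⟩: (0.9537 + (-0.2942 - 0.06284i))/2 = (0.3298 - 0.03142i)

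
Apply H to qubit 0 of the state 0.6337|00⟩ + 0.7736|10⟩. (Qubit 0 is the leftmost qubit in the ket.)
0.9951|00⟩ - 0.09892|10⟩

H on qubit 0 mixes each pair of kets that differ only in qubit 0: amplitudes (a, b) of (|…0…⟩, |…1…⟩) become ((a + b)/√2, (a − b)/√2). Kets absent from the input have amplitude 0.
(|00⟩, |10⟩): (a, b) = (0.6337, 0.7736) → (0.9951, -0.09892)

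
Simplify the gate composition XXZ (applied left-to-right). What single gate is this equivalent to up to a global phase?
Z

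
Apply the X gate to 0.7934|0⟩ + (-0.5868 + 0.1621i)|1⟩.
(-0.5868 + 0.1621i)|0⟩ + 0.7934|1⟩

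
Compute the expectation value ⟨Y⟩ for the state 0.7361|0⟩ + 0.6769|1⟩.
0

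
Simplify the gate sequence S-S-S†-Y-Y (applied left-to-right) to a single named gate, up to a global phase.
S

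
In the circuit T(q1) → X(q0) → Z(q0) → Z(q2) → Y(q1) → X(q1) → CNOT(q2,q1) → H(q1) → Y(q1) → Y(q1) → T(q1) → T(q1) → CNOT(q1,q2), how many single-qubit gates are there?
11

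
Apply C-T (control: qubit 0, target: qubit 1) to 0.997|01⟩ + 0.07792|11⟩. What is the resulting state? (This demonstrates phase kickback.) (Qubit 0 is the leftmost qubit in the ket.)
0.997|01⟩ + (0.0551 + 0.0551i)|11⟩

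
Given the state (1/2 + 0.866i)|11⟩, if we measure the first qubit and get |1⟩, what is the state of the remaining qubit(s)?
(0.5 + 0.866i)|1⟩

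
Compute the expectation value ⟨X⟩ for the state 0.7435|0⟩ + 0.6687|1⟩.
0.9944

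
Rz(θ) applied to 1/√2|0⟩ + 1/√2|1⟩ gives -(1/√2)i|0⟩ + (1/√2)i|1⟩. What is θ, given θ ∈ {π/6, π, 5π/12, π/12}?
π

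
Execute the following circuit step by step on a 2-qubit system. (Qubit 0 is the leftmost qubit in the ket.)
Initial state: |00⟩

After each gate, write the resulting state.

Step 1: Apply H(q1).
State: 1/√2|00⟩ + 1/√2|01⟩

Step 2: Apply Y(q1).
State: -(1/√2)i|00⟩ + (1/√2)i|01⟩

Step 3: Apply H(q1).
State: -i|01⟩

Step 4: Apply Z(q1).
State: i|01⟩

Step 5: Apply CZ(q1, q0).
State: i|01⟩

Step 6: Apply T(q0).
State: i|01⟩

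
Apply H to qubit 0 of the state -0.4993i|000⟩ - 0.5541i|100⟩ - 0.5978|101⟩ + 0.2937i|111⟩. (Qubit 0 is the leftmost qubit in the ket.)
-0.7449i|000⟩ - 0.4227|001⟩ + 0.2077i|011⟩ + 0.03875i|100⟩ + 0.4227|101⟩ - 0.2077i|111⟩

H on qubit 0 mixes each pair of kets that differ only in qubit 0: amplitudes (a, b) of (|…0…⟩, |…1…⟩) become ((a + b)/√2, (a − b)/√2). Kets absent from the input have amplitude 0.
(|000⟩, |100⟩): (a, b) = (-0.4993i, -0.5541i) → (-0.7449i, 0.03875i)
(|001⟩, |101⟩): (a, b) = (0, -0.5978) → (-0.4227, 0.4227)
(|011⟩, |111⟩): (a, b) = (0, 0.2937i) → (0.2077i, -0.2077i)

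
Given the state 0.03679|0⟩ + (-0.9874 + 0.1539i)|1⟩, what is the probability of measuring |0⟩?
0.001354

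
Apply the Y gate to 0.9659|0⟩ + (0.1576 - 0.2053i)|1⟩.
(-0.2053 - 0.1576i)|0⟩ + 0.9659i|1⟩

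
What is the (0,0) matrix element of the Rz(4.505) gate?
(-0.6301 - 0.7765i)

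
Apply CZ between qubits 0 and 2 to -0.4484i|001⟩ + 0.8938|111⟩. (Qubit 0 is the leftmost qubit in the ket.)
-0.4484i|001⟩ - 0.8938|111⟩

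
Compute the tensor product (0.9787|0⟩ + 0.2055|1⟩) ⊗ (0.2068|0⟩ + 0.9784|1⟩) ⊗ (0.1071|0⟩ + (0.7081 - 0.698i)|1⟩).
0.02168|000⟩ + (0.1433 - 0.1413i)|001⟩ + 0.1026|010⟩ + (0.678 - 0.6684i)|011⟩ + 0.004551|100⟩ + (0.03009 - 0.02966i)|101⟩ + 0.02153|110⟩ + (0.1424 - 0.1403i)|111⟩

amp(|b₁b₂…⟩) = product of the factor amplitudes for bits b₁, b₂, …; only kets whose every factor amplitude is nonzero survive.
|000⟩: (0.9787)(0.2068)(0.1071) = 0.02168
|001⟩: (0.9787)(0.2068)(0.7081 - 0.698i) = (0.1433 - 0.1413i)
|010⟩: (0.9787)(0.9784)(0.1071) = 0.1026
|011⟩: (0.9787)(0.9784)(0.7081 - 0.698i) = (0.678 - 0.6684i)
|100⟩: (0.2055)(0.2068)(0.1071) = 0.004551
|101⟩: (0.2055)(0.2068)(0.7081 - 0.698i) = (0.03009 - 0.02966i)
|110⟩: (0.2055)(0.9784)(0.1071) = 0.02153
|111⟩: (0.2055)(0.9784)(0.7081 - 0.698i) = (0.1424 - 0.1403i)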